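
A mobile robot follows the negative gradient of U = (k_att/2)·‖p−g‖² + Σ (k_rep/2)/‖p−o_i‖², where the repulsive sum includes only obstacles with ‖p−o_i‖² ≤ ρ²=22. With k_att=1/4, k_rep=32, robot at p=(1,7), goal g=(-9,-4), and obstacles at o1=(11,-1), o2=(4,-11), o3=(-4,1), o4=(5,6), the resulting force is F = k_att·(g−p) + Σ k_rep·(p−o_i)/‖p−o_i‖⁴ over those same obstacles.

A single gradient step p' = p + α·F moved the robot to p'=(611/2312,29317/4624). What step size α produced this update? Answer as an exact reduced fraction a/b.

α = 1/4

F_att = 1/4·(g−p) = 1/4·(-10,-11) = (-2.5000,-2.7500)
o1: d²=164 > ρ²=22 → inactive
o2: d²=333 > ρ²=22 → inactive
o3: d²=61 > ρ²=22 → inactive
o4: d²=17 ≤ ρ²=22; F_rep = 32·(-4,1)/17² = (-0.4429,0.1107)
F = F_att + ΣF_rep = (-2.9429,-2.6393)
Δp = p'−p = (-0.7357,-0.6598); α = Δx/Fx = (-1701/2312) / (-1701/578) = 1/4
check: Δy/Fy = (-3051/4624) / (-3051/1156) = 1/4 ✓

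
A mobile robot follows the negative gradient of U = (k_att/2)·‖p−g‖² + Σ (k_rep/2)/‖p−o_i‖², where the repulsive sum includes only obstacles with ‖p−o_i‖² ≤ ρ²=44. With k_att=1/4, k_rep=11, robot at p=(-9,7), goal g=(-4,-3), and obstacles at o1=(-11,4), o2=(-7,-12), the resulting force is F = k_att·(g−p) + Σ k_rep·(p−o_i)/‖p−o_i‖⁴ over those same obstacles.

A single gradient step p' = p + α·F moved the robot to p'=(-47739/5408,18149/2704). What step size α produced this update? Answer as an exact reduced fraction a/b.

F_att = 1/4·(g−p) = 1/4·(5,-10) = (1.2500,-2.5000)
o1: d²=13 ≤ ρ²=44; F_rep = 11·(2,3)/13² = (0.1302,0.1953)
o2: d²=365 > ρ²=44 → inactive
F = F_att + ΣF_rep = (1.3802,-2.3047)
Δp = p'−p = (0.1725,-0.2881); α = Δx/Fx = (933/5408) / (933/676) = 1/8
check: Δy/Fy = (-779/2704) / (-779/338) = 1/8 ✓

α = 1/8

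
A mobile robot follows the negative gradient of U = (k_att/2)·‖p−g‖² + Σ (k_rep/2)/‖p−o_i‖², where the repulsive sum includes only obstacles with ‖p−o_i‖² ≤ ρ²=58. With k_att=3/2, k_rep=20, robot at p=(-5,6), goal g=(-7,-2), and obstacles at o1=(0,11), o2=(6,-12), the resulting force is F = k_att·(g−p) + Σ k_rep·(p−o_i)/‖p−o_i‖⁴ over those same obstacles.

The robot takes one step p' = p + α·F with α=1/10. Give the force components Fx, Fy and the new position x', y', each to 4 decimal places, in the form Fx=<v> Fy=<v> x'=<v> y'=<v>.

F_att = 3/2·(g−p) = 3/2·(-2,-8) = (-3.0000,-12.0000)
o1: d²=50 ≤ ρ²=58; F_rep = 20·(-5,-5)/50² = (-0.0400,-0.0400)
o2: d²=445 > ρ²=58 → inactive
F = F_att + ΣF_rep = (-3.0400,-12.0400)
p' = p + 1/10·F = (-5.3040,4.7960)

Fx=-3.0400 Fy=-12.0400 x'=-5.3040 y'=4.7960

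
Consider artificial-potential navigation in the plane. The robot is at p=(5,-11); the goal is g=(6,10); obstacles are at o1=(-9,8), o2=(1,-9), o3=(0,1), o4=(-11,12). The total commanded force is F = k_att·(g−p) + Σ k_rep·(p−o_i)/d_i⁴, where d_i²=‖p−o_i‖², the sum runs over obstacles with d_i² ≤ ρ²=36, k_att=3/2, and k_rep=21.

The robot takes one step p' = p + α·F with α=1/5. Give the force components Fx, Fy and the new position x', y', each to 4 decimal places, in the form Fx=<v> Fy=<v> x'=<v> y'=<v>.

F_att = 3/2·(g−p) = 3/2·(1,21) = (1.5000,31.5000)
o1: d²=557 > ρ²=36 → inactive
o2: d²=20 ≤ ρ²=36; F_rep = 21·(4,-2)/20² = (0.2100,-0.1050)
o3: d²=169 > ρ²=36 → inactive
o4: d²=785 > ρ²=36 → inactive
F = F_att + ΣF_rep = (1.7100,31.3950)
p' = p + 1/5·F = (5.3420,-4.7210)

Fx=1.7100 Fy=31.3950 x'=5.3420 y'=-4.7210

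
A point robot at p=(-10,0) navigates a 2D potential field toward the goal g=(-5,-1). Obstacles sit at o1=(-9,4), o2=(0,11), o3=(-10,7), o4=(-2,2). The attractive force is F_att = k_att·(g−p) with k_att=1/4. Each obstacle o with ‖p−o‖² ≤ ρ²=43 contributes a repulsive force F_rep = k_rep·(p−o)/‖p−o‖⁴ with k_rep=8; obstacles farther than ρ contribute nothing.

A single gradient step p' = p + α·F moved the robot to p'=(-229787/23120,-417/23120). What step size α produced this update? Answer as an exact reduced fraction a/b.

F_att = 1/4·(g−p) = 1/4·(5,-1) = (1.2500,-0.2500)
o1: d²=17 ≤ ρ²=43; F_rep = 8·(-1,-4)/17² = (-0.0277,-0.1107)
o2: d²=221 > ρ²=43 → inactive
o3: d²=49 > ρ²=43 → inactive
o4: d²=68 > ρ²=43 → inactive
F = F_att + ΣF_rep = (1.2223,-0.3607)
Δp = p'−p = (0.0611,-0.0180); α = Δx/Fx = (1413/23120) / (1413/1156) = 1/20
check: Δy/Fy = (-417/23120) / (-417/1156) = 1/20 ✓

α = 1/20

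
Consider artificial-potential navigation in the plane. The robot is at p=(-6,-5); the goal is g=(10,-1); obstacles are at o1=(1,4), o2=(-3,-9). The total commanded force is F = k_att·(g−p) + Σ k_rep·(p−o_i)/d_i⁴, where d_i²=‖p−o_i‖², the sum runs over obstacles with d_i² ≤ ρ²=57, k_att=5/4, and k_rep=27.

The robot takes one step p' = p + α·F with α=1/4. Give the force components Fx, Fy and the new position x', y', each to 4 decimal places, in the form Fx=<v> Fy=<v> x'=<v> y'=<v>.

Fx=19.8704 Fy=5.1728 x'=-1.0324 y'=-3.7068

F_att = 5/4·(g−p) = 5/4·(16,4) = (20.0000,5.0000)
o1: d²=130 > ρ²=57 → inactive
o2: d²=25 ≤ ρ²=57; F_rep = 27·(-3,4)/25² = (-0.1296,0.1728)
F = F_att + ΣF_rep = (19.8704,5.1728)
p' = p + 1/4·F = (-1.0324,-3.7068)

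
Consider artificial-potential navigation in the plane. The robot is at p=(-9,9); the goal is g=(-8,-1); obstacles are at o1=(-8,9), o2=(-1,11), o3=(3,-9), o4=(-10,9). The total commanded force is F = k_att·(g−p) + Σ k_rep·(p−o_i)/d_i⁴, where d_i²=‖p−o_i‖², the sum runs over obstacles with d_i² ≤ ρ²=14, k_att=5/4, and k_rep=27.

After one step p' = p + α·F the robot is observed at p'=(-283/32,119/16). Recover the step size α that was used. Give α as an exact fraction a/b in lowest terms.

α = 1/8

F_att = 5/4·(g−p) = 5/4·(1,-10) = (1.2500,-12.5000)
o1: d²=1 ≤ ρ²=14; F_rep = 27·(-1,0)/1² = (-27.0000,0.0000)
o2: d²=68 > ρ²=14 → inactive
o3: d²=468 > ρ²=14 → inactive
o4: d²=1 ≤ ρ²=14; F_rep = 27·(1,0)/1² = (27.0000,0.0000)
F = F_att + ΣF_rep = (1.2500,-12.5000)
Δp = p'−p = (0.1562,-1.5625); α = Δx/Fx = (5/32) / (5/4) = 1/8
check: Δy/Fy = (-25/16) / (-25/2) = 1/8 ✓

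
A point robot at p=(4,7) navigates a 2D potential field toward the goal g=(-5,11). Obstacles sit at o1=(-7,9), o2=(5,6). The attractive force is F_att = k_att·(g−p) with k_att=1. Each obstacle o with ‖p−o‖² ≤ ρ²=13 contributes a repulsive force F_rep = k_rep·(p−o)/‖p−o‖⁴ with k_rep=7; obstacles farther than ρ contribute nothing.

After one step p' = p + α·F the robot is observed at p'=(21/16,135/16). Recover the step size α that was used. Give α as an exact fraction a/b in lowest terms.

F_att = 1·(g−p) = 1·(-9,4) = (-9.0000,4.0000)
o1: d²=125 > ρ²=13 → inactive
o2: d²=2 ≤ ρ²=13; F_rep = 7·(-1,1)/2² = (-1.7500,1.7500)
F = F_att + ΣF_rep = (-10.7500,5.7500)
Δp = p'−p = (-2.6875,1.4375); α = Δx/Fx = (-43/16) / (-43/4) = 1/4
check: Δy/Fy = (23/16) / (23/4) = 1/4 ✓

α = 1/4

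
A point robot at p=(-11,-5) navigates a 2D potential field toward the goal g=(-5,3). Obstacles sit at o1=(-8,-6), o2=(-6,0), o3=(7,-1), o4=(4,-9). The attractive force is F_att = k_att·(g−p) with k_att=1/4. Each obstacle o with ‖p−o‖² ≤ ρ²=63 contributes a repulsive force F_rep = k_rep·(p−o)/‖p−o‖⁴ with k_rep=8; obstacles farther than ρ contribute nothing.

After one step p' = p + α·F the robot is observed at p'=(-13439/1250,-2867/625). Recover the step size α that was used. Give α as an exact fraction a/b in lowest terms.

F_att = 1/4·(g−p) = 1/4·(6,8) = (1.5000,2.0000)
o1: d²=10 ≤ ρ²=63; F_rep = 8·(-3,1)/10² = (-0.2400,0.0800)
o2: d²=50 ≤ ρ²=63; F_rep = 8·(-5,-5)/50² = (-0.0160,-0.0160)
o3: d²=340 > ρ²=63 → inactive
o4: d²=241 > ρ²=63 → inactive
F = F_att + ΣF_rep = (1.2440,2.0640)
Δp = p'−p = (0.2488,0.4128); α = Δx/Fx = (311/1250) / (311/250) = 1/5
check: Δy/Fy = (258/625) / (258/125) = 1/5 ✓

α = 1/5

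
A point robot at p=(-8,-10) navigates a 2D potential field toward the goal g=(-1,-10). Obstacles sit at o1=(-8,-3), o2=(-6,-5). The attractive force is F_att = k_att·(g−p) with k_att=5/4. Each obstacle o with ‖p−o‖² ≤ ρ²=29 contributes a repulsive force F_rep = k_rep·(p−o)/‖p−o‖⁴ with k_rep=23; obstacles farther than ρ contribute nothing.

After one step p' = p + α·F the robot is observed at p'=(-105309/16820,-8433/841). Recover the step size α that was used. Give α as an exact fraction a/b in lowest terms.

α = 1/5

F_att = 5/4·(g−p) = 5/4·(7,0) = (8.7500,0.0000)
o1: d²=49 > ρ²=29 → inactive
o2: d²=29 ≤ ρ²=29; F_rep = 23·(-2,-5)/29² = (-0.0547,-0.1367)
F = F_att + ΣF_rep = (8.6953,-0.1367)
Δp = p'−p = (1.7391,-0.0273); α = Δx/Fx = (29251/16820) / (29251/3364) = 1/5
check: Δy/Fy = (-23/841) / (-115/841) = 1/5 ✓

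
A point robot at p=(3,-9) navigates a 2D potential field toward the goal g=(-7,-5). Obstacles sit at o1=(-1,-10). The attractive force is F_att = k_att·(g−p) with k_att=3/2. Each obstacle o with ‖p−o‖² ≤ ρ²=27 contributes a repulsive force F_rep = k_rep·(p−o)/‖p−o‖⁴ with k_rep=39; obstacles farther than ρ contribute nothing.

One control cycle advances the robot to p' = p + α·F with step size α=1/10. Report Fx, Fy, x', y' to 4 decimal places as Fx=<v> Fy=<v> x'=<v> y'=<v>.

F_att = 3/2·(g−p) = 3/2·(-10,4) = (-15.0000,6.0000)
o1: d²=17 ≤ ρ²=27; F_rep = 39·(4,1)/17² = (0.5398,0.1349)
F = F_att + ΣF_rep = (-14.4602,6.1349)
p' = p + 1/10·F = (1.5540,-8.3865)

Fx=-14.4602 Fy=6.1349 x'=1.5540 y'=-8.3865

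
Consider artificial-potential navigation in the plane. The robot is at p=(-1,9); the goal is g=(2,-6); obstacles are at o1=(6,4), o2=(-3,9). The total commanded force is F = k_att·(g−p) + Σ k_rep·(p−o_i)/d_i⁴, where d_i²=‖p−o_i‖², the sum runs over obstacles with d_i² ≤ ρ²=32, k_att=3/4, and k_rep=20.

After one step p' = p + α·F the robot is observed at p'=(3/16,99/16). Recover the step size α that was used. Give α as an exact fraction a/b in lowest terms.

α = 1/4

F_att = 3/4·(g−p) = 3/4·(3,-15) = (2.2500,-11.2500)
o1: d²=74 > ρ²=32 → inactive
o2: d²=4 ≤ ρ²=32; F_rep = 20·(2,0)/4² = (2.5000,0.0000)
F = F_att + ΣF_rep = (4.7500,-11.2500)
Δp = p'−p = (1.1875,-2.8125); α = Δx/Fx = (19/16) / (19/4) = 1/4
check: Δy/Fy = (-45/16) / (-45/4) = 1/4 ✓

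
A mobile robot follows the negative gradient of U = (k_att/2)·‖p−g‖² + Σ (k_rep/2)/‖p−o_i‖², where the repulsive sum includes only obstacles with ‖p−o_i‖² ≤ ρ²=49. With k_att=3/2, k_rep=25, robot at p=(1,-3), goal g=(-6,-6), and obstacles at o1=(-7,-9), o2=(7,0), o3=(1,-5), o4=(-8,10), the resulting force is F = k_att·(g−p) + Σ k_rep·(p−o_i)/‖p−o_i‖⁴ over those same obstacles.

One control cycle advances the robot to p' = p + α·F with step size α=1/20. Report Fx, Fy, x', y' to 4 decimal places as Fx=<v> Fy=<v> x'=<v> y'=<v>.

Fx=-10.5741 Fy=-1.4120 x'=0.4713 y'=-3.0706

F_att = 3/2·(g−p) = 3/2·(-7,-3) = (-10.5000,-4.5000)
o1: d²=100 > ρ²=49 → inactive
o2: d²=45 ≤ ρ²=49; F_rep = 25·(-6,-3)/45² = (-0.0741,-0.0370)
o3: d²=4 ≤ ρ²=49; F_rep = 25·(0,2)/4² = (0.0000,3.1250)
o4: d²=250 > ρ²=49 → inactive
F = F_att + ΣF_rep = (-10.5741,-1.4120)
p' = p + 1/20·F = (0.4713,-3.0706)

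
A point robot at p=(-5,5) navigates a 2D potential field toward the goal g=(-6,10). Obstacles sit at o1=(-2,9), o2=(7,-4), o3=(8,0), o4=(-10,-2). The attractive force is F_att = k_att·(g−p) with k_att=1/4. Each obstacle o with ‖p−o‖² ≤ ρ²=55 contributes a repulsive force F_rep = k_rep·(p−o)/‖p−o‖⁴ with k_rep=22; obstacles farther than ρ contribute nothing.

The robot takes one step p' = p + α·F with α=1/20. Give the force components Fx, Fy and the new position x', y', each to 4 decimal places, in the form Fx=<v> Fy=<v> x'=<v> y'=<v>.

Fx=-0.3556 Fy=1.1092 x'=-5.0178 y'=5.0555

F_att = 1/4·(g−p) = 1/4·(-1,5) = (-0.2500,1.2500)
o1: d²=25 ≤ ρ²=55; F_rep = 22·(-3,-4)/25² = (-0.1056,-0.1408)
o2: d²=225 > ρ²=55 → inactive
o3: d²=194 > ρ²=55 → inactive
o4: d²=74 > ρ²=55 → inactive
F = F_att + ΣF_rep = (-0.3556,1.1092)
p' = p + 1/20·F = (-5.0178,5.0555)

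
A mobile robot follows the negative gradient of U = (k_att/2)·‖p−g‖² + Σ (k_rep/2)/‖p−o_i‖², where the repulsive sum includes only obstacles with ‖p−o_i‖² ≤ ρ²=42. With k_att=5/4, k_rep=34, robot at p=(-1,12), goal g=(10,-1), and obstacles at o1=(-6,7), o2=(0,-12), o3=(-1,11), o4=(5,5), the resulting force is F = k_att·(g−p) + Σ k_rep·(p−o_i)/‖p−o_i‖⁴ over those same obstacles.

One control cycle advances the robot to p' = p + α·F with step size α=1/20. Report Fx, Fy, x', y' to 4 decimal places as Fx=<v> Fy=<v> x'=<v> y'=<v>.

Fx=13.7500 Fy=17.7500 x'=-0.3125 y'=12.8875

F_att = 5/4·(g−p) = 5/4·(11,-13) = (13.7500,-16.2500)
o1: d²=50 > ρ²=42 → inactive
o2: d²=577 > ρ²=42 → inactive
o3: d²=1 ≤ ρ²=42; F_rep = 34·(0,1)/1² = (0.0000,34.0000)
o4: d²=85 > ρ²=42 → inactive
F = F_att + ΣF_rep = (13.7500,17.7500)
p' = p + 1/20·F = (-0.3125,12.8875)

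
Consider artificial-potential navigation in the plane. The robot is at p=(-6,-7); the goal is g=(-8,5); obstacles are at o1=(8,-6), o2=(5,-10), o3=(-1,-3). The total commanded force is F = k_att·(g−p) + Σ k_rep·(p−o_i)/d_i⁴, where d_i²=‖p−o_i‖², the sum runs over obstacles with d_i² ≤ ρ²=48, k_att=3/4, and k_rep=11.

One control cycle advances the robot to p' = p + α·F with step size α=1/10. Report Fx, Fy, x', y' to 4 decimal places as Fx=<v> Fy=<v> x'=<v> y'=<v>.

Fx=-1.5327 Fy=8.9738 x'=-6.1533 y'=-6.1026

F_att = 3/4·(g−p) = 3/4·(-2,12) = (-1.5000,9.0000)
o1: d²=197 > ρ²=48 → inactive
o2: d²=130 > ρ²=48 → inactive
o3: d²=41 ≤ ρ²=48; F_rep = 11·(-5,-4)/41² = (-0.0327,-0.0262)
F = F_att + ΣF_rep = (-1.5327,8.9738)
p' = p + 1/10·F = (-6.1533,-6.1026)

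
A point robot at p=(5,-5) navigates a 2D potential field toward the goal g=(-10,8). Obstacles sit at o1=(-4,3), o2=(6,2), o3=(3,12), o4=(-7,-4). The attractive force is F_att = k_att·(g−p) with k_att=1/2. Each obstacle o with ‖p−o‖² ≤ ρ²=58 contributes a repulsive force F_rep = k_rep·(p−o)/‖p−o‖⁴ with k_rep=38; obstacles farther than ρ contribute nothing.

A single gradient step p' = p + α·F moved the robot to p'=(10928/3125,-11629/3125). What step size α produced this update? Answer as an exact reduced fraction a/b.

α = 1/5

F_att = 1/2·(g−p) = 1/2·(-15,13) = (-7.5000,6.5000)
o1: d²=145 > ρ²=58 → inactive
o2: d²=50 ≤ ρ²=58; F_rep = 38·(-1,-7)/50² = (-0.0152,-0.1064)
o3: d²=293 > ρ²=58 → inactive
o4: d²=145 > ρ²=58 → inactive
F = F_att + ΣF_rep = (-7.5152,6.3936)
Δp = p'−p = (-1.5030,1.2787); α = Δx/Fx = (-4697/3125) / (-4697/625) = 1/5
check: Δy/Fy = (3996/3125) / (3996/625) = 1/5 ✓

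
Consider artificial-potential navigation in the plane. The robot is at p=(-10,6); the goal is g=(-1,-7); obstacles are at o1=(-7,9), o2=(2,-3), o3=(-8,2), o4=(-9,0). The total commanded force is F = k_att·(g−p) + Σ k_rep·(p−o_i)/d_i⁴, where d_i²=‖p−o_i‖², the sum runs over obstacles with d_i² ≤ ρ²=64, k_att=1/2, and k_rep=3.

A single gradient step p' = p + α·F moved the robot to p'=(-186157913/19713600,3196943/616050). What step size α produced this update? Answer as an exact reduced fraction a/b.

α = 1/8

F_att = 1/2·(g−p) = 1/2·(9,-13) = (4.5000,-6.5000)
o1: d²=18 ≤ ρ²=64; F_rep = 3·(-3,-3)/18² = (-0.0278,-0.0278)
o2: d²=225 > ρ²=64 → inactive
o3: d²=20 ≤ ρ²=64; F_rep = 3·(-2,4)/20² = (-0.0150,0.0300)
o4: d²=37 ≤ ρ²=64; F_rep = 3·(-1,6)/37² = (-0.0022,0.0131)
F = F_att + ΣF_rep = (4.4550,-6.4846)
Δp = p'−p = (0.5569,-0.8106); α = Δx/Fx = (10978087/19713600) / (10978087/2464200) = 1/8
check: Δy/Fy = (-499357/616050) / (-1997428/308025) = 1/8 ✓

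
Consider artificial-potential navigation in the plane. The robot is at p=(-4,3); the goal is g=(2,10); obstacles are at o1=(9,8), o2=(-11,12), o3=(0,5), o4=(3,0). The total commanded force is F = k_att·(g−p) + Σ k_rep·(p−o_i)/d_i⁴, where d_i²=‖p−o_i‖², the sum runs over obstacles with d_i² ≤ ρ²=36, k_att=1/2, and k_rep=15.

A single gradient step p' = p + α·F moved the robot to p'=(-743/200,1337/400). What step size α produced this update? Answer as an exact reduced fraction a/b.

F_att = 1/2·(g−p) = 1/2·(6,7) = (3.0000,3.5000)
o1: d²=194 > ρ²=36 → inactive
o2: d²=130 > ρ²=36 → inactive
o3: d²=20 ≤ ρ²=36; F_rep = 15·(-4,-2)/20² = (-0.1500,-0.0750)
o4: d²=58 > ρ²=36 → inactive
F = F_att + ΣF_rep = (2.8500,3.4250)
Δp = p'−p = (0.2850,0.3425); α = Δx/Fx = (57/200) / (57/20) = 1/10
check: Δy/Fy = (137/400) / (137/40) = 1/10 ✓

α = 1/10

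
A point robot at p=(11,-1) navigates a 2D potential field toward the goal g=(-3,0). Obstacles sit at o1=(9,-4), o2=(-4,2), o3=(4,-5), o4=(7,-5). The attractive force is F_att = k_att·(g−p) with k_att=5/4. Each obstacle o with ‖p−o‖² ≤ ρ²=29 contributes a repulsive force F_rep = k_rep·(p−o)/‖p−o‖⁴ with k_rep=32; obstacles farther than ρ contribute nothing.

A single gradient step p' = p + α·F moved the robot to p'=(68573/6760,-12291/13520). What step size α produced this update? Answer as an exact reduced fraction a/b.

α = 1/20

F_att = 5/4·(g−p) = 5/4·(-14,1) = (-17.5000,1.2500)
o1: d²=13 ≤ ρ²=29; F_rep = 32·(2,3)/13² = (0.3787,0.5680)
o2: d²=234 > ρ²=29 → inactive
o3: d²=65 > ρ²=29 → inactive
o4: d²=32 > ρ²=29 → inactive
F = F_att + ΣF_rep = (-17.1213,1.8180)
Δp = p'−p = (-0.8561,0.0909); α = Δx/Fx = (-5787/6760) / (-5787/338) = 1/20
check: Δy/Fy = (1229/13520) / (1229/676) = 1/20 ✓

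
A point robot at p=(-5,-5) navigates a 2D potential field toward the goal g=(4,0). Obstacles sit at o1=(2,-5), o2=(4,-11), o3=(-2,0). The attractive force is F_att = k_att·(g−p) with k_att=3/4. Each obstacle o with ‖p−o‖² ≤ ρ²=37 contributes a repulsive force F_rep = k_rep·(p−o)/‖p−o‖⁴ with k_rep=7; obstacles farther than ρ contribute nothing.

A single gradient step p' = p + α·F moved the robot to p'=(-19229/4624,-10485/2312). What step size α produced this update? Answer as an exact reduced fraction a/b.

F_att = 3/4·(g−p) = 3/4·(9,5) = (6.7500,3.7500)
o1: d²=49 > ρ²=37 → inactive
o2: d²=117 > ρ²=37 → inactive
o3: d²=34 ≤ ρ²=37; F_rep = 7·(-3,-5)/34² = (-0.0182,-0.0303)
F = F_att + ΣF_rep = (6.7318,3.7197)
Δp = p'−p = (0.8415,0.4650); α = Δx/Fx = (3891/4624) / (3891/578) = 1/8
check: Δy/Fy = (1075/2312) / (1075/289) = 1/8 ✓

α = 1/8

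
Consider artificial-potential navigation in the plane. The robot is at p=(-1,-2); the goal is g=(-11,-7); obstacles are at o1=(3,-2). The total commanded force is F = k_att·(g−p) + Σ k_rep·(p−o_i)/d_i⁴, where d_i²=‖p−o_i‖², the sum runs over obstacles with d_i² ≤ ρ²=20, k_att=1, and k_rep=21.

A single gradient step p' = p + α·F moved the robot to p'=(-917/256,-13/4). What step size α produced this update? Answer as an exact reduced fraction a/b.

F_att = 1·(g−p) = 1·(-10,-5) = (-10.0000,-5.0000)
o1: d²=16 ≤ ρ²=20; F_rep = 21·(-4,0)/16² = (-0.3281,0.0000)
F = F_att + ΣF_rep = (-10.3281,-5.0000)
Δp = p'−p = (-2.5820,-1.2500); α = Δx/Fx = (-661/256) / (-661/64) = 1/4
check: Δy/Fy = (-5/4) / (-5) = 1/4 ✓

α = 1/4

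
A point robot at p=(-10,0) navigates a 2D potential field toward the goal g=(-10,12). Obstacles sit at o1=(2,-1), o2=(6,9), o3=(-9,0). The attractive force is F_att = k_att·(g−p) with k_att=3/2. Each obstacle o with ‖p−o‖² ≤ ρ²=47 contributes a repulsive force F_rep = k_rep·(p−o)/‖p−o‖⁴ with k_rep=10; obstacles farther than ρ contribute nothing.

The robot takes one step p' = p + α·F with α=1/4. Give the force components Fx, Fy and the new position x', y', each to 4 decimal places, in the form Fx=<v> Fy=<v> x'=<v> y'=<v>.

Fx=-10.0000 Fy=18.0000 x'=-12.5000 y'=4.5000

F_att = 3/2·(g−p) = 3/2·(0,12) = (0.0000,18.0000)
o1: d²=145 > ρ²=47 → inactive
o2: d²=337 > ρ²=47 → inactive
o3: d²=1 ≤ ρ²=47; F_rep = 10·(-1,0)/1² = (-10.0000,0.0000)
F = F_att + ΣF_rep = (-10.0000,18.0000)
p' = p + 1/4·F = (-12.5000,4.5000)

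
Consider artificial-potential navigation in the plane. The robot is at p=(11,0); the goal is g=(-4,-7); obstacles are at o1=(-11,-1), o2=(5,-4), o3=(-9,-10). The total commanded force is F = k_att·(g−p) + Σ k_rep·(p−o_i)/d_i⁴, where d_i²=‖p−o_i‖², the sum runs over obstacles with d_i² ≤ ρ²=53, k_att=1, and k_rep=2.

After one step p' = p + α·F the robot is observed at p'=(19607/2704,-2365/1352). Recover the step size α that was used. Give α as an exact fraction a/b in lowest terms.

α = 1/4

F_att = 1·(g−p) = 1·(-15,-7) = (-15.0000,-7.0000)
o1: d²=485 > ρ²=53 → inactive
o2: d²=52 ≤ ρ²=53; F_rep = 2·(6,4)/52² = (0.0044,0.0030)
o3: d²=500 > ρ²=53 → inactive
F = F_att + ΣF_rep = (-14.9956,-6.9970)
Δp = p'−p = (-3.7489,-1.7493); α = Δx/Fx = (-10137/2704) / (-10137/676) = 1/4
check: Δy/Fy = (-2365/1352) / (-2365/338) = 1/4 ✓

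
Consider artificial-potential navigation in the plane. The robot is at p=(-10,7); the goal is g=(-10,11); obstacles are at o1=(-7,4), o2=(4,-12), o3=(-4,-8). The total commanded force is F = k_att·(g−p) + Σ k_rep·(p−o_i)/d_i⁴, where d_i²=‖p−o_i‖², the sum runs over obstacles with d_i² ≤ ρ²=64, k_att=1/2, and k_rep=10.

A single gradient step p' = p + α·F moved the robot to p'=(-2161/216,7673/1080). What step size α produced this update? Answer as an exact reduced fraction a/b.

α = 1/20

F_att = 1/2·(g−p) = 1/2·(0,4) = (0.0000,2.0000)
o1: d²=18 ≤ ρ²=64; F_rep = 10·(-3,3)/18² = (-0.0926,0.0926)
o2: d²=557 > ρ²=64 → inactive
o3: d²=261 > ρ²=64 → inactive
F = F_att + ΣF_rep = (-0.0926,2.0926)
Δp = p'−p = (-0.0046,0.1046); α = Δx/Fx = (-1/216) / (-5/54) = 1/20
check: Δy/Fy = (113/1080) / (113/54) = 1/20 ✓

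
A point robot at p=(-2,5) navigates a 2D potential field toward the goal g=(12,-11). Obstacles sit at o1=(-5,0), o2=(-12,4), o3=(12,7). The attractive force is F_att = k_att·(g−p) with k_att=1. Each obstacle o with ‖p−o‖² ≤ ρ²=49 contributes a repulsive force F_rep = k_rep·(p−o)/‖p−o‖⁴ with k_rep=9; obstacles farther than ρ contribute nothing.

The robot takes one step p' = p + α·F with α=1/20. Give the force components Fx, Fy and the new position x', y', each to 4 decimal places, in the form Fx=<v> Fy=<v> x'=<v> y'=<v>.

F_att = 1·(g−p) = 1·(14,-16) = (14.0000,-16.0000)
o1: d²=34 ≤ ρ²=49; F_rep = 9·(3,5)/34² = (0.0234,0.0389)
o2: d²=101 > ρ²=49 → inactive
o3: d²=200 > ρ²=49 → inactive
F = F_att + ΣF_rep = (14.0234,-15.9611)
p' = p + 1/20·F = (-1.2988,4.2019)

Fx=14.0234 Fy=-15.9611 x'=-1.2988 y'=4.2019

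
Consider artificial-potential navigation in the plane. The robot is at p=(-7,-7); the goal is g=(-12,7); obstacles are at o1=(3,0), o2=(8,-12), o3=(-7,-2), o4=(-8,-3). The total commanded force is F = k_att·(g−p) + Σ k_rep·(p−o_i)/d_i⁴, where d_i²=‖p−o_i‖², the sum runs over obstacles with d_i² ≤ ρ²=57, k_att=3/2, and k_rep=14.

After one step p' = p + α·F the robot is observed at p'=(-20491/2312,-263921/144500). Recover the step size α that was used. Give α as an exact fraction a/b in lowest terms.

F_att = 3/2·(g−p) = 3/2·(-5,14) = (-7.5000,21.0000)
o1: d²=149 > ρ²=57 → inactive
o2: d²=250 > ρ²=57 → inactive
o3: d²=25 ≤ ρ²=57; F_rep = 14·(0,-5)/25² = (0.0000,-0.1120)
o4: d²=17 ≤ ρ²=57; F_rep = 14·(1,-4)/17² = (0.0484,-0.1938)
F = F_att + ΣF_rep = (-7.4516,20.6942)
Δp = p'−p = (-1.8629,5.1736); α = Δx/Fx = (-4307/2312) / (-4307/578) = 1/4
check: Δy/Fy = (747579/144500) / (747579/36125) = 1/4 ✓

α = 1/4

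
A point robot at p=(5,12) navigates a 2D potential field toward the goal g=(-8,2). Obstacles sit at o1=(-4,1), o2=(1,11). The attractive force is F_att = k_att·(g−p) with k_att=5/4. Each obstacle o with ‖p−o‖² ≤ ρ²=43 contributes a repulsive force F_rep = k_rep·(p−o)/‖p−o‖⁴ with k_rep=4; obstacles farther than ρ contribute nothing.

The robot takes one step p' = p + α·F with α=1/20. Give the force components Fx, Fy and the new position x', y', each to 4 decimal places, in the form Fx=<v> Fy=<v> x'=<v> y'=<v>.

Fx=-16.1946 Fy=-12.4862 x'=4.1903 y'=11.3757

F_att = 5/4·(g−p) = 5/4·(-13,-10) = (-16.2500,-12.5000)
o1: d²=202 > ρ²=43 → inactive
o2: d²=17 ≤ ρ²=43; F_rep = 4·(4,1)/17² = (0.0554,0.0138)
F = F_att + ΣF_rep = (-16.1946,-12.4862)
p' = p + 1/20·F = (4.1903,11.3757)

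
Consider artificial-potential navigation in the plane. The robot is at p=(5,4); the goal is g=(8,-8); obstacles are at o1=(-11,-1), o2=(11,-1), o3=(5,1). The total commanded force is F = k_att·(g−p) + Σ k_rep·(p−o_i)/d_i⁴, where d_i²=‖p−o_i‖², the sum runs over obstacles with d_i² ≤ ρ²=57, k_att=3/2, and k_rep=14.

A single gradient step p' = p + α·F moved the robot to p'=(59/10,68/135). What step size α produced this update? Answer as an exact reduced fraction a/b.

α = 1/5

F_att = 3/2·(g−p) = 3/2·(3,-12) = (4.5000,-18.0000)
o1: d²=281 > ρ²=57 → inactive
o2: d²=61 > ρ²=57 → inactive
o3: d²=9 ≤ ρ²=57; F_rep = 14·(0,3)/9² = (0.0000,0.5185)
F = F_att + ΣF_rep = (4.5000,-17.4815)
Δp = p'−p = (0.9000,-3.4963); α = Δx/Fx = (9/10) / (9/2) = 1/5
check: Δy/Fy = (-472/135) / (-472/27) = 1/5 ✓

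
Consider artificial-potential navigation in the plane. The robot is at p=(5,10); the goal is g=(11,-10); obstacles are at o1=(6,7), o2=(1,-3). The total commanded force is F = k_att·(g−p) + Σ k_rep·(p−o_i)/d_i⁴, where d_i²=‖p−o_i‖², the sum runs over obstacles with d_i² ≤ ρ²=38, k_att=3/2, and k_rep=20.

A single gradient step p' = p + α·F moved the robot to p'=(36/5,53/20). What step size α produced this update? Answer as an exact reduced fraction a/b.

F_att = 3/2·(g−p) = 3/2·(6,-20) = (9.0000,-30.0000)
o1: d²=10 ≤ ρ²=38; F_rep = 20·(-1,3)/10² = (-0.2000,0.6000)
o2: d²=185 > ρ²=38 → inactive
F = F_att + ΣF_rep = (8.8000,-29.4000)
Δp = p'−p = (2.2000,-7.3500); α = Δx/Fx = (11/5) / (44/5) = 1/4
check: Δy/Fy = (-147/20) / (-147/5) = 1/4 ✓

α = 1/4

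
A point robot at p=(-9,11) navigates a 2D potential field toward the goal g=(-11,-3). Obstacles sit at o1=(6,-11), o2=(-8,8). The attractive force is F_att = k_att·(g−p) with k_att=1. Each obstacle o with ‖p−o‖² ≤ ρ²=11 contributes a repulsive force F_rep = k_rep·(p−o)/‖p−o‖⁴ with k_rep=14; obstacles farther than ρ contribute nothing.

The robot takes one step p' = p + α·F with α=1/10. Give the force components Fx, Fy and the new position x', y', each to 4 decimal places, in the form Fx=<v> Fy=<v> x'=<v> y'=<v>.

Fx=-2.1400 Fy=-13.5800 x'=-9.2140 y'=9.6420

F_att = 1·(g−p) = 1·(-2,-14) = (-2.0000,-14.0000)
o1: d²=709 > ρ²=11 → inactive
o2: d²=10 ≤ ρ²=11; F_rep = 14·(-1,3)/10² = (-0.1400,0.4200)
F = F_att + ΣF_rep = (-2.1400,-13.5800)
p' = p + 1/10·F = (-9.2140,9.6420)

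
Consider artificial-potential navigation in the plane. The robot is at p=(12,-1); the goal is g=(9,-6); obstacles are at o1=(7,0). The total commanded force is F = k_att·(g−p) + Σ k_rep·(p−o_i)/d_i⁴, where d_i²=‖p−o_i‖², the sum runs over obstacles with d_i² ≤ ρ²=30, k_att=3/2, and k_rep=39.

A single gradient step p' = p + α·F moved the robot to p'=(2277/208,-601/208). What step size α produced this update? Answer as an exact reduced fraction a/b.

α = 1/4

F_att = 3/2·(g−p) = 3/2·(-3,-5) = (-4.5000,-7.5000)
o1: d²=26 ≤ ρ²=30; F_rep = 39·(5,-1)/26² = (0.2885,-0.0577)
F = F_att + ΣF_rep = (-4.2115,-7.5577)
Δp = p'−p = (-1.0529,-1.8894); α = Δx/Fx = (-219/208) / (-219/52) = 1/4
check: Δy/Fy = (-393/208) / (-393/52) = 1/4 ✓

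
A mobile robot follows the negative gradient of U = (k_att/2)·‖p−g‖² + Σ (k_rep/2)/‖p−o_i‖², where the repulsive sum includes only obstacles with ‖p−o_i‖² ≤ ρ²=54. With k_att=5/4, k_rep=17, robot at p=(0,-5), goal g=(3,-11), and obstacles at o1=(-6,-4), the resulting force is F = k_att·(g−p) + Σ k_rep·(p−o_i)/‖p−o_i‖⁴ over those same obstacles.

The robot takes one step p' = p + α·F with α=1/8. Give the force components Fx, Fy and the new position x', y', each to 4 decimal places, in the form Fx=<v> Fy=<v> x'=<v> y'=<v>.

F_att = 5/4·(g−p) = 5/4·(3,-6) = (3.7500,-7.5000)
o1: d²=37 ≤ ρ²=54; F_rep = 17·(6,-1)/37² = (0.0745,-0.0124)
F = F_att + ΣF_rep = (3.8245,-7.5124)
p' = p + 1/8·F = (0.4781,-5.9391)

Fx=3.8245 Fy=-7.5124 x'=0.4781 y'=-5.9391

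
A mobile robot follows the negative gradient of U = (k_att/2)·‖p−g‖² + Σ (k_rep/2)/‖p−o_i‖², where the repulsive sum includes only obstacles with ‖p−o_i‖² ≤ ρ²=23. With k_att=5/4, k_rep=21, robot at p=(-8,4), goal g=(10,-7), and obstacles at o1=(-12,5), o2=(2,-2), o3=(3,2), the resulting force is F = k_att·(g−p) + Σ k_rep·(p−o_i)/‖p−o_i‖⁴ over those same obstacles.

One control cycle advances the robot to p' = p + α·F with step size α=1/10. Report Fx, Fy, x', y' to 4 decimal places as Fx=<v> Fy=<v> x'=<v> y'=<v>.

Fx=22.7907 Fy=-13.8227 x'=-5.7209 y'=2.6177

F_att = 5/4·(g−p) = 5/4·(18,-11) = (22.5000,-13.7500)
o1: d²=17 ≤ ρ²=23; F_rep = 21·(4,-1)/17² = (0.2907,-0.0727)
o2: d²=136 > ρ²=23 → inactive
o3: d²=125 > ρ²=23 → inactive
F = F_att + ΣF_rep = (22.7907,-13.8227)
p' = p + 1/10·F = (-5.7209,2.6177)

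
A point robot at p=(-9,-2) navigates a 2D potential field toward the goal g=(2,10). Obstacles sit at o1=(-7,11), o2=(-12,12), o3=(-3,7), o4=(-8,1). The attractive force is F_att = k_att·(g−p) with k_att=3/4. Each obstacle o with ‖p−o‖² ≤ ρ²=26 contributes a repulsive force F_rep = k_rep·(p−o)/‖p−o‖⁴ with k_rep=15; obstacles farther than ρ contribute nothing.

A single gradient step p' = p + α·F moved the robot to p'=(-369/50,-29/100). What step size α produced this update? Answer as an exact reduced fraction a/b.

F_att = 3/4·(g−p) = 3/4·(11,12) = (8.2500,9.0000)
o1: d²=173 > ρ²=26 → inactive
o2: d²=205 > ρ²=26 → inactive
o3: d²=117 > ρ²=26 → inactive
o4: d²=10 ≤ ρ²=26; F_rep = 15·(-1,-3)/10² = (-0.1500,-0.4500)
F = F_att + ΣF_rep = (8.1000,8.5500)
Δp = p'−p = (1.6200,1.7100); α = Δx/Fx = (81/50) / (81/10) = 1/5
check: Δy/Fy = (171/100) / (171/20) = 1/5 ✓

α = 1/5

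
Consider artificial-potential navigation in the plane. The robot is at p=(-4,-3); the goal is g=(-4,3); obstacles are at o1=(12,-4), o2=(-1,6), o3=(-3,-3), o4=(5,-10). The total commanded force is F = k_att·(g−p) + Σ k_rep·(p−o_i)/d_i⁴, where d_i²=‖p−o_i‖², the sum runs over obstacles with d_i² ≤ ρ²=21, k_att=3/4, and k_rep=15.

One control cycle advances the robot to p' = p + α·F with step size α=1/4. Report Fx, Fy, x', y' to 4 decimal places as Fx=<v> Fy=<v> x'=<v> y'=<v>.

Fx=-15.0000 Fy=4.5000 x'=-7.7500 y'=-1.8750

F_att = 3/4·(g−p) = 3/4·(0,6) = (0.0000,4.5000)
o1: d²=257 > ρ²=21 → inactive
o2: d²=90 > ρ²=21 → inactive
o3: d²=1 ≤ ρ²=21; F_rep = 15·(-1,0)/1² = (-15.0000,0.0000)
o4: d²=130 > ρ²=21 → inactive
F = F_att + ΣF_rep = (-15.0000,4.5000)
p' = p + 1/4·F = (-7.7500,-1.8750)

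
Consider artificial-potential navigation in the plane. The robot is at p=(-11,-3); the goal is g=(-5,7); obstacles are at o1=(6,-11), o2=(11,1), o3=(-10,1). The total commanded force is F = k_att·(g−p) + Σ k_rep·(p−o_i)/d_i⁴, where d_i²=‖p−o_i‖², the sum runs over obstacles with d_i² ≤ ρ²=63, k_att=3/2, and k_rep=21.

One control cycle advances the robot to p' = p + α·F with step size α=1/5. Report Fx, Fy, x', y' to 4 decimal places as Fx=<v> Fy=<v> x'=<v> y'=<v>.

Fx=8.9273 Fy=14.7093 x'=-9.2145 y'=-0.0581

F_att = 3/2·(g−p) = 3/2·(6,10) = (9.0000,15.0000)
o1: d²=353 > ρ²=63 → inactive
o2: d²=500 > ρ²=63 → inactive
o3: d²=17 ≤ ρ²=63; F_rep = 21·(-1,-4)/17² = (-0.0727,-0.2907)
F = F_att + ΣF_rep = (8.9273,14.7093)
p' = p + 1/5·F = (-9.2145,-0.0581)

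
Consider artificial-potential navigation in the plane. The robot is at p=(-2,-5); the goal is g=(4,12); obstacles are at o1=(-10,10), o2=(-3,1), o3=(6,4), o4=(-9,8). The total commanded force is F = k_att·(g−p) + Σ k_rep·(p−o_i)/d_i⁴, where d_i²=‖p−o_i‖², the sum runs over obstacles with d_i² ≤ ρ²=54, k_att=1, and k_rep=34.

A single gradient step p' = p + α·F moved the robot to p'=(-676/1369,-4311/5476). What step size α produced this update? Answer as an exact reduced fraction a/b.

α = 1/4

F_att = 1·(g−p) = 1·(6,17) = (6.0000,17.0000)
o1: d²=289 > ρ²=54 → inactive
o2: d²=37 ≤ ρ²=54; F_rep = 34·(1,-6)/37² = (0.0248,-0.1490)
o3: d²=145 > ρ²=54 → inactive
o4: d²=218 > ρ²=54 → inactive
F = F_att + ΣF_rep = (6.0248,16.8510)
Δp = p'−p = (1.5062,4.2127); α = Δx/Fx = (2062/1369) / (8248/1369) = 1/4
check: Δy/Fy = (23069/5476) / (23069/1369) = 1/4 ✓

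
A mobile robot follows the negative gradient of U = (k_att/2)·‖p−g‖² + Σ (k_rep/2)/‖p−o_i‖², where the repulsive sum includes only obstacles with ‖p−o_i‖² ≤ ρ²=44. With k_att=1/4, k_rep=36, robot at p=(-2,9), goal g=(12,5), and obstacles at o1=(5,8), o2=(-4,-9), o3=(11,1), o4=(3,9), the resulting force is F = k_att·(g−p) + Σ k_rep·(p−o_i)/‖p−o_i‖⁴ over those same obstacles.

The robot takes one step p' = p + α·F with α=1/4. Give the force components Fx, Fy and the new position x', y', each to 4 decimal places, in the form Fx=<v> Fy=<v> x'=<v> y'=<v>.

Fx=3.2120 Fy=-1.0000 x'=-1.1970 y'=8.7500

F_att = 1/4·(g−p) = 1/4·(14,-4) = (3.5000,-1.0000)
o1: d²=50 > ρ²=44 → inactive
o2: d²=328 > ρ²=44 → inactive
o3: d²=233 > ρ²=44 → inactive
o4: d²=25 ≤ ρ²=44; F_rep = 36·(-5,0)/25² = (-0.2880,0.0000)
F = F_att + ΣF_rep = (3.2120,-1.0000)
p' = p + 1/4·F = (-1.1970,8.7500)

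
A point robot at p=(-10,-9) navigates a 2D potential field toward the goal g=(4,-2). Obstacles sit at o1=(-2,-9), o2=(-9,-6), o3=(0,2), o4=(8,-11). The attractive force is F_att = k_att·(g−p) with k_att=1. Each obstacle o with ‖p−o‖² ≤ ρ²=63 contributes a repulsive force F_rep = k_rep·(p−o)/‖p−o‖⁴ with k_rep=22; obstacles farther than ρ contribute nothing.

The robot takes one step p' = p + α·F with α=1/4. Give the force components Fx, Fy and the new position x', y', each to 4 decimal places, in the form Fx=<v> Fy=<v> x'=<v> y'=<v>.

Fx=13.7800 Fy=6.3400 x'=-6.5550 y'=-7.4150

F_att = 1·(g−p) = 1·(14,7) = (14.0000,7.0000)
o1: d²=64 > ρ²=63 → inactive
o2: d²=10 ≤ ρ²=63; F_rep = 22·(-1,-3)/10² = (-0.2200,-0.6600)
o3: d²=221 > ρ²=63 → inactive
o4: d²=328 > ρ²=63 → inactive
F = F_att + ΣF_rep = (13.7800,6.3400)
p' = p + 1/4·F = (-6.5550,-7.4150)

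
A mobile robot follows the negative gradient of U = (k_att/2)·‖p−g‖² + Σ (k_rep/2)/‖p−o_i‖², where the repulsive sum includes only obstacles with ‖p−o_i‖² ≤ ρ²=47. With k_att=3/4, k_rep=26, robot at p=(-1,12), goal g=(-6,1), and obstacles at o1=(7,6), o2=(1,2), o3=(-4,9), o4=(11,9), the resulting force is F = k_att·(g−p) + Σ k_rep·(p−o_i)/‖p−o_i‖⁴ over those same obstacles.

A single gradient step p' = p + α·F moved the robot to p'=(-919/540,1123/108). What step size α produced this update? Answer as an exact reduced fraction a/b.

α = 1/5

F_att = 3/4·(g−p) = 3/4·(-5,-11) = (-3.7500,-8.2500)
o1: d²=100 > ρ²=47 → inactive
o2: d²=104 > ρ²=47 → inactive
o3: d²=18 ≤ ρ²=47; F_rep = 26·(3,3)/18² = (0.2407,0.2407)
o4: d²=153 > ρ²=47 → inactive
F = F_att + ΣF_rep = (-3.5093,-8.0093)
Δp = p'−p = (-0.7019,-1.6019); α = Δx/Fx = (-379/540) / (-379/108) = 1/5
check: Δy/Fy = (-173/108) / (-865/108) = 1/5 ✓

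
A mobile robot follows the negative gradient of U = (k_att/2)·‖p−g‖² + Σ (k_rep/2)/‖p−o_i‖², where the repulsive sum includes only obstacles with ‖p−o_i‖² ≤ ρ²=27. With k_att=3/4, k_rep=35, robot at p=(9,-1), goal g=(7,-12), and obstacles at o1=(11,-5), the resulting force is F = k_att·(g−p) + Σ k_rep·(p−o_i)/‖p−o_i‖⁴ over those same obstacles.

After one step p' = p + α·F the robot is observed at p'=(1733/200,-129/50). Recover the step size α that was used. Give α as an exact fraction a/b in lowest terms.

F_att = 3/4·(g−p) = 3/4·(-2,-11) = (-1.5000,-8.2500)
o1: d²=20 ≤ ρ²=27; F_rep = 35·(-2,4)/20² = (-0.1750,0.3500)
F = F_att + ΣF_rep = (-1.6750,-7.9000)
Δp = p'−p = (-0.3350,-1.5800); α = Δx/Fx = (-67/200) / (-67/40) = 1/5
check: Δy/Fy = (-79/50) / (-79/10) = 1/5 ✓

α = 1/5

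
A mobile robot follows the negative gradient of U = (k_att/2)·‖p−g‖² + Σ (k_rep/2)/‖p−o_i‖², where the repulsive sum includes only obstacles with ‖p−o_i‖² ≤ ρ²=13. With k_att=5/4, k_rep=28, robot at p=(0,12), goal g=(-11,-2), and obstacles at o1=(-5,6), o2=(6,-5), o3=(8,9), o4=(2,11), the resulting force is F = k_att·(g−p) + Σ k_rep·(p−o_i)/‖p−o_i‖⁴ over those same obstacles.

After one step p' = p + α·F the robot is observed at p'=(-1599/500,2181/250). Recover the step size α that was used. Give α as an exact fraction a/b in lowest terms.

F_att = 5/4·(g−p) = 5/4·(-11,-14) = (-13.7500,-17.5000)
o1: d²=61 > ρ²=13 → inactive
o2: d²=325 > ρ²=13 → inactive
o3: d²=73 > ρ²=13 → inactive
o4: d²=5 ≤ ρ²=13; F_rep = 28·(-2,1)/5² = (-2.2400,1.1200)
F = F_att + ΣF_rep = (-15.9900,-16.3800)
Δp = p'−p = (-3.1980,-3.2760); α = Δx/Fx = (-1599/500) / (-1599/100) = 1/5
check: Δy/Fy = (-819/250) / (-819/50) = 1/5 ✓

α = 1/5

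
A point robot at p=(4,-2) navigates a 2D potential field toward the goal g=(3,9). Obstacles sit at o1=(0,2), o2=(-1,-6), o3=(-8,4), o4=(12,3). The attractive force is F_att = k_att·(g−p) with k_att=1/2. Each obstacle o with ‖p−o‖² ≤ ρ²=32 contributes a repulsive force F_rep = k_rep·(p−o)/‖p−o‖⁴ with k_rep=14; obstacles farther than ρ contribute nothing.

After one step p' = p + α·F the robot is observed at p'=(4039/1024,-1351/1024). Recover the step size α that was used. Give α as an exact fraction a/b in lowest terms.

α = 1/8

F_att = 1/2·(g−p) = 1/2·(-1,11) = (-0.5000,5.5000)
o1: d²=32 ≤ ρ²=32; F_rep = 14·(4,-4)/32² = (0.0547,-0.0547)
o2: d²=41 > ρ²=32 → inactive
o3: d²=180 > ρ²=32 → inactive
o4: d²=89 > ρ²=32 → inactive
F = F_att + ΣF_rep = (-0.4453,5.4453)
Δp = p'−p = (-0.0557,0.6807); α = Δx/Fx = (-57/1024) / (-57/128) = 1/8
check: Δy/Fy = (697/1024) / (697/128) = 1/8 ✓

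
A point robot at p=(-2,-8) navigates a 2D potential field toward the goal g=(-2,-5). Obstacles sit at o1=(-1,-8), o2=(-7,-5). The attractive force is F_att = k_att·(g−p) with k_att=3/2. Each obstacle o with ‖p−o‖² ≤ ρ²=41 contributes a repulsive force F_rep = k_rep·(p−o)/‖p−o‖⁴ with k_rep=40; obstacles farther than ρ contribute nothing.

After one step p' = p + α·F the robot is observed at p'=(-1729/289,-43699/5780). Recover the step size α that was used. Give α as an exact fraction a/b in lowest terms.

F_att = 3/2·(g−p) = 3/2·(0,3) = (0.0000,4.5000)
o1: d²=1 ≤ ρ²=41; F_rep = 40·(-1,0)/1² = (-40.0000,0.0000)
o2: d²=34 ≤ ρ²=41; F_rep = 40·(5,-3)/34² = (0.1730,-0.1038)
F = F_att + ΣF_rep = (-39.8270,4.3962)
Δp = p'−p = (-3.9827,0.4396); α = Δx/Fx = (-1151/289) / (-11510/289) = 1/10
check: Δy/Fy = (2541/5780) / (2541/578) = 1/10 ✓

α = 1/10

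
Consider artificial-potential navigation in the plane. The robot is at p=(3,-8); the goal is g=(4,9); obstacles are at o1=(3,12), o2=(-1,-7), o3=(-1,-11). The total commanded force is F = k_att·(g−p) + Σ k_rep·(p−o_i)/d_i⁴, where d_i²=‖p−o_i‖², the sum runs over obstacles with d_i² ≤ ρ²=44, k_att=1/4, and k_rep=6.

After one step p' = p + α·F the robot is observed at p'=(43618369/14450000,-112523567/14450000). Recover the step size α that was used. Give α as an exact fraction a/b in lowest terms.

α = 1/20

F_att = 1/4·(g−p) = 1/4·(1,17) = (0.2500,4.2500)
o1: d²=400 > ρ²=44 → inactive
o2: d²=17 ≤ ρ²=44; F_rep = 6·(4,-1)/17² = (0.0830,-0.0208)
o3: d²=25 ≤ ρ²=44; F_rep = 6·(4,3)/25² = (0.0384,0.0288)
F = F_att + ΣF_rep = (0.3714,4.2580)
Δp = p'−p = (0.0186,0.2129); α = Δx/Fx = (268369/14450000) / (268369/722500) = 1/20
check: Δy/Fy = (3076433/14450000) / (3076433/722500) = 1/20 ✓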